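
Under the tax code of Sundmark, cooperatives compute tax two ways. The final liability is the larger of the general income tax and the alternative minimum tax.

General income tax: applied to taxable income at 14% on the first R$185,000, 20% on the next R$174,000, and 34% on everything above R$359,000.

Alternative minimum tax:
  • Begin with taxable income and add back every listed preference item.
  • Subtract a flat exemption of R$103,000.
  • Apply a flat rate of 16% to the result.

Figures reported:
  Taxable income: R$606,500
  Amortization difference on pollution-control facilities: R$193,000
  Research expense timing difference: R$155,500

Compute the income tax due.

General income tax:
  R$185,000 × 14% = R$25,900
  R$174,000 × 20% = R$34,800
  R$247,500 × 34% = R$84,150
  → R$144,850

Alternative minimum tax:
  Adjusted income: R$606,500 + R$193,000 + R$155,500 = R$955,000
  Less exemption R$103,000 → base R$852,000
  R$852,000 × 16% = R$136,320

R$144,850 > R$136,320, so the general income tax governs.

R$144,850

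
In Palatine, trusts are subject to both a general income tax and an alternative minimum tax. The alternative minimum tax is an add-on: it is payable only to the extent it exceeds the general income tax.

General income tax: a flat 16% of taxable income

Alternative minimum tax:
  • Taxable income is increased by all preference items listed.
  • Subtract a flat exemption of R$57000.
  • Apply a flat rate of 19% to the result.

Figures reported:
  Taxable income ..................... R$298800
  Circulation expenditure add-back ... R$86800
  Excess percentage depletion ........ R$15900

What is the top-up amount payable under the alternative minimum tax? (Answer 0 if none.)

General income tax:
  R$298800 × 16% = R$47808

Alternative minimum tax:
  Adjusted income: R$298800 + R$86800 + R$15900 = R$401500
  Less exemption R$57000 → base R$344500
  R$344500 × 19% = R$65455

Excess of alternative minimum tax over general income tax: R$65455 − R$47808 = R$17647.

R$17647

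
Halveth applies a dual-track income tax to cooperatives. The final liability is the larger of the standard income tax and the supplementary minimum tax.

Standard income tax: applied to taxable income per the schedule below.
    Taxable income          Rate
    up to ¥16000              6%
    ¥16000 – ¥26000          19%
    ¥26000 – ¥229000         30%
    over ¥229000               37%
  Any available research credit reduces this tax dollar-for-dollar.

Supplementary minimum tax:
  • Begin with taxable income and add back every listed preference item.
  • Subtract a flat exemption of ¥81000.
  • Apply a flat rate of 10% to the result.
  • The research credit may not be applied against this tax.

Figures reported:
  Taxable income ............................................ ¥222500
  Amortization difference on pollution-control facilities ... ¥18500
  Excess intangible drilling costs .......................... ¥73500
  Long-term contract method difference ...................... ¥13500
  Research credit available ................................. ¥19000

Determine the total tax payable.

¥42810

Standard income tax:
  ¥16000 × 6% = ¥960
  ¥10000 × 19% = ¥1900
  ¥196500 × 30% = ¥58950
  → ¥61810
  Less research credit ¥19000 → ¥42810

Supplementary minimum tax:
  Adjusted income: ¥222500 + ¥18500 + ¥73500 + ¥13500 = ¥328000
  Less exemption ¥81000 → base ¥247000
  ¥247000 × 10% = ¥24700

¥42810 > ¥24700, so the standard income tax governs.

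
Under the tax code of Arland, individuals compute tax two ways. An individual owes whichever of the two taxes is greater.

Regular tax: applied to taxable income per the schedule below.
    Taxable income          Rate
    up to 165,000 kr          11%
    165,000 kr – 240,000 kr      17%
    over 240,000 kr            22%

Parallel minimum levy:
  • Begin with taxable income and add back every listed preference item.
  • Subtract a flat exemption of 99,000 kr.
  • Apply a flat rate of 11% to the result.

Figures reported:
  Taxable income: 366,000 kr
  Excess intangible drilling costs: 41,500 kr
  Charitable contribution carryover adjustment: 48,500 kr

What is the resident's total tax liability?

58,620 kr

Parallel minimum levy:
  Adjusted income: 366,000 kr + 41,500 kr + 48,500 kr = 456,000 kr
  Less exemption 99,000 kr → base 357,000 kr
  357,000 kr × 11% = 39,270 kr

Regular tax:
  165,000 kr × 11% = 18,150 kr
  75,000 kr × 17% = 12,750 kr
  126,000 kr × 22% = 27,720 kr
  → 58,620 kr

58,620 kr > 39,270 kr, so the regular tax governs.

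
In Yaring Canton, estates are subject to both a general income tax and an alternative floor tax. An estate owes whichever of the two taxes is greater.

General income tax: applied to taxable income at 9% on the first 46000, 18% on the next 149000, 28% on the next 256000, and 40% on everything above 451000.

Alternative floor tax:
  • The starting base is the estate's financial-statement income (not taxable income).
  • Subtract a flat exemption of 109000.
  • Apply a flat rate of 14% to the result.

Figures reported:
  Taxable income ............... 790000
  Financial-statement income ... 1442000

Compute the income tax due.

238240

General income tax:
  46000 × 9% = 4140
  149000 × 18% = 26820
  256000 × 28% = 71680
  339000 × 40% = 135600
  → 238240

Alternative floor tax:
  Base (financial-statement income): 1442000
  Less exemption 109000 → base 1333000
  1333000 × 14% = 186620

238240 > 186620, so the general income tax governs.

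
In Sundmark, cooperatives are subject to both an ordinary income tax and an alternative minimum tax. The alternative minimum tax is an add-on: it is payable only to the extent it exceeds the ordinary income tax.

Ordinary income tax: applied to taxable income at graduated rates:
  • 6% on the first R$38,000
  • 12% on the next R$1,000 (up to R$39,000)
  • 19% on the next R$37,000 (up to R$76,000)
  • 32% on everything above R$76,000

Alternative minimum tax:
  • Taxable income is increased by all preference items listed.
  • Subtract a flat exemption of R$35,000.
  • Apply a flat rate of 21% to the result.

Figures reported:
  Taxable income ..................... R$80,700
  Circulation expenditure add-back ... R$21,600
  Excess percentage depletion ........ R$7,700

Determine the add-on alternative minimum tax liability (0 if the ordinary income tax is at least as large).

R$4,816

Alternative minimum tax:
  Adjusted income: R$80,700 + R$21,600 + R$7,700 = R$110,000
  Less exemption R$35,000 → base R$75,000
  R$75,000 × 21% = R$15,750

Ordinary income tax:
  R$38,000 × 6% = R$2,280
  R$1,000 × 12% = R$120
  R$37,000 × 19% = R$7,030
  R$4,700 × 32% = R$1,504
  → R$10,934

Excess of alternative minimum tax over ordinary income tax: R$15,750 − R$10,934 = R$4,816.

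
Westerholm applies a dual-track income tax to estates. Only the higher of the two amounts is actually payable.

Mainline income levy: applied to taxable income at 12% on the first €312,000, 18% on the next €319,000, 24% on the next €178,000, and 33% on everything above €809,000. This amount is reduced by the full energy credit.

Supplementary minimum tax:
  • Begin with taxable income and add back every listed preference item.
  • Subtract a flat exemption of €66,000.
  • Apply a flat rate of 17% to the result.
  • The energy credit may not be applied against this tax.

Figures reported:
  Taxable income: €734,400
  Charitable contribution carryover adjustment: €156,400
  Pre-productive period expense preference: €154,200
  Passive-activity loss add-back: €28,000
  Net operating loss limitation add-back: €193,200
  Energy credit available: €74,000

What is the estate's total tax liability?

€204,034

Mainline income levy:
  €312,000 × 12% = €37,440
  €319,000 × 18% = €57,420
  €103,400 × 24% = €24,816
  → €119,676
  Less energy credit €74,000 → €45,676

Supplementary minimum tax:
  Adjusted income: €734,400 + €156,400 + €154,200 + €28,000 + €193,200 = €1,266,200
  Less exemption €66,000 → base €1,200,200
  €1,200,200 × 17% = €204,034

€204,034 > €45,676, so the supplementary minimum tax is the binding amount.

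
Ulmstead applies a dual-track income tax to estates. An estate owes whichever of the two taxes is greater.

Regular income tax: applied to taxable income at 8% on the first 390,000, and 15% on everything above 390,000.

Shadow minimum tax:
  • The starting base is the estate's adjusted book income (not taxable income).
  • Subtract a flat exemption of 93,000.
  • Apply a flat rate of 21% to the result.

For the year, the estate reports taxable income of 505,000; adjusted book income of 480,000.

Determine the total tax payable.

Shadow minimum tax:
  Base (adjusted book income): 480,000
  Less exemption 93,000 → base 387,000
  387,000 × 21% = 81,270

Regular income tax:
  390,000 × 8% = 31,200
  115,000 × 15% = 17,250
  → 48,450

81,270 > 48,450, so the shadow minimum tax is the binding amount.

81,270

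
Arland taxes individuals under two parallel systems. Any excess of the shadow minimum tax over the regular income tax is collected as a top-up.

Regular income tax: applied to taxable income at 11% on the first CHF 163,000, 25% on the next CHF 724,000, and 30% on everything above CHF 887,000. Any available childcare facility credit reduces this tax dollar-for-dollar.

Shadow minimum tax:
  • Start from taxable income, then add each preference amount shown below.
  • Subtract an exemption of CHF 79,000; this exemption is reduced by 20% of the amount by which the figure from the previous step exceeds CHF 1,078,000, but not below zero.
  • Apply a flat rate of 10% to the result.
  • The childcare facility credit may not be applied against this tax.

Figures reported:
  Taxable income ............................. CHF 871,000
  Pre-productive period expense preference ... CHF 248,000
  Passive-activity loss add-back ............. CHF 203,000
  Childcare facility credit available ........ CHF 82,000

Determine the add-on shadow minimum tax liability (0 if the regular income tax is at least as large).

Shadow minimum tax:
  Adjusted income: CHF 871,000 + CHF 248,000 + CHF 203,000 = CHF 1,322,000
  Exemption: CHF 79,000 − 20% × (CHF 1,322,000 − CHF 1,078,000) = CHF 79,000 − CHF 48,800 = CHF 30,200
  Base: CHF 1,322,000 − CHF 30,200 = CHF 1,291,800
  CHF 1,291,800 × 10% = CHF 129,180

Regular income tax:
  CHF 163,000 × 11% = CHF 17,930
  CHF 708,000 × 25% = CHF 177,000
  → CHF 194,930
  Less childcare facility credit CHF 82,000 → CHF 112,930

Excess of shadow minimum tax over regular income tax: CHF 129,180 − CHF 112,930 = CHF 16,250.

CHF 16,250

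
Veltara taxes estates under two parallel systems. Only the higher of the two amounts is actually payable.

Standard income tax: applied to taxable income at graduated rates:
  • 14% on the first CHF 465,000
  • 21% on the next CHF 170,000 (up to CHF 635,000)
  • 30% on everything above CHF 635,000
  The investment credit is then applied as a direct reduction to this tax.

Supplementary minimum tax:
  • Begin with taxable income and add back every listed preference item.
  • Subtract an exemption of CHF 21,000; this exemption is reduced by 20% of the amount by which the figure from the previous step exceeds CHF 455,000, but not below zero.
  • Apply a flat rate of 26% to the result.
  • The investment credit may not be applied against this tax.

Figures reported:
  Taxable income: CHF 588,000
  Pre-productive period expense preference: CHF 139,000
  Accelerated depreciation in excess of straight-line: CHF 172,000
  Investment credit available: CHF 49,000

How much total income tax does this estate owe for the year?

CHF 233,740

Supplementary minimum tax:
  Adjusted income: CHF 588,000 + CHF 139,000 + CHF 172,000 = CHF 899,000
  Exemption: 20% × (CHF 899,000 − CHF 455,000) = CHF 88,800 ≥ CHF 21,000, so the exemption is fully phased out
  Base: CHF 899,000 − CHF 0 = CHF 899,000
  CHF 899,000 × 26% = CHF 233,740

Standard income tax:
  CHF 465,000 × 14% = CHF 65,100
  CHF 123,000 × 21% = CHF 25,830
  → CHF 90,930
  Less investment credit CHF 49,000 → CHF 41,930

CHF 233,740 > CHF 41,930, so the supplementary minimum tax is the binding amount.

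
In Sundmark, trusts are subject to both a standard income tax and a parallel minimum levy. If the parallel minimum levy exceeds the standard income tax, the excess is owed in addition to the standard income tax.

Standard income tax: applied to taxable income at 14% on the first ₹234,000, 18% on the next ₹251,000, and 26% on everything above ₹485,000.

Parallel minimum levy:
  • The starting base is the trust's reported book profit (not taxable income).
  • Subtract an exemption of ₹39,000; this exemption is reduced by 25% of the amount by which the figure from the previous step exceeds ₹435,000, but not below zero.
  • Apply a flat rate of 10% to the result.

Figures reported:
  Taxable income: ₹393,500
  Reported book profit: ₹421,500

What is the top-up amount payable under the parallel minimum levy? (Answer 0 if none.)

Parallel minimum levy:
  Base (reported book profit): ₹421,500
  Exemption: ₹421,500 ≤ ₹435,000, so full ₹39,000 applies
  Base: ₹421,500 − ₹39,000 = ₹382,500
  ₹382,500 × 10% = ₹38,250

Standard income tax:
  ₹234,000 × 14% = ₹32,760
  ₹159,500 × 18% = ₹28,710
  → ₹61,470

₹38,250 ≤ ₹61,470, so no add-on is due.

₹0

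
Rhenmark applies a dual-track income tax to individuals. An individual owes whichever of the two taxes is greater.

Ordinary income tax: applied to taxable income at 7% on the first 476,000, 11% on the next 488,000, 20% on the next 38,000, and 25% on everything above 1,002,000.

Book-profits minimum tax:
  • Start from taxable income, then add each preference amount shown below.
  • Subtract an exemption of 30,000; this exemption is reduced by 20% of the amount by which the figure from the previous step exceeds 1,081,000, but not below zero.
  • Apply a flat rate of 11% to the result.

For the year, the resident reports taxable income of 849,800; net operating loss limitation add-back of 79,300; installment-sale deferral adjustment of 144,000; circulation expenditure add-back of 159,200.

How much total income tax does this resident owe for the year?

Book-profits minimum tax:
  Adjusted income: 849,800 + 79,300 + 144,000 + 159,200 = 1,232,300
  Exemption: 20% × (1,232,300 − 1,081,000) = 30,260 ≥ 30,000, so the exemption is fully phased out
  Base: 1,232,300 − 0 = 1,232,300
  1,232,300 × 11% = 135,553

Ordinary income tax:
  476,000 × 7% = 33,320
  373,800 × 11% = 41,118
  → 74,438

135,553 > 74,438, so the book-profits minimum tax is the binding amount.

135,553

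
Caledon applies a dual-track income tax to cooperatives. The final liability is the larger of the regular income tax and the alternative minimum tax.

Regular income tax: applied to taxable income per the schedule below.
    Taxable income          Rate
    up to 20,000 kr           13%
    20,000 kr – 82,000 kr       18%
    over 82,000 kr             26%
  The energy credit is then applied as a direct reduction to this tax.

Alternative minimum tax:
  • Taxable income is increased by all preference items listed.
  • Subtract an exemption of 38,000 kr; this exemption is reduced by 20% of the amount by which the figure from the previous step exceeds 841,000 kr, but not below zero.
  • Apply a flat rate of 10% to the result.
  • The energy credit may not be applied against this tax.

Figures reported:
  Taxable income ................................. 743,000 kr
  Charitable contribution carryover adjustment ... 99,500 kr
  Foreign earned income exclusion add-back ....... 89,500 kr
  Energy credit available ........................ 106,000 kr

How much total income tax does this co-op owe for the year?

Alternative minimum tax:
  Adjusted income: 743,000 kr + 99,500 kr + 89,500 kr = 932,000 kr
  Exemption: 38,000 kr − 20% × (932,000 kr − 841,000 kr) = 38,000 kr − 18,200 kr = 19,800 kr
  Base: 932,000 kr − 19,800 kr = 912,200 kr
  912,200 kr × 10% = 91,220 kr

Regular income tax:
  20,000 kr × 13% = 2,600 kr
  62,000 kr × 18% = 11,160 kr
  661,000 kr × 26% = 171,860 kr
  → 185,620 kr
  Less energy credit 106,000 kr → 79,620 kr

91,220 kr > 79,620 kr, so the alternative minimum tax is the binding amount.

91,220 kr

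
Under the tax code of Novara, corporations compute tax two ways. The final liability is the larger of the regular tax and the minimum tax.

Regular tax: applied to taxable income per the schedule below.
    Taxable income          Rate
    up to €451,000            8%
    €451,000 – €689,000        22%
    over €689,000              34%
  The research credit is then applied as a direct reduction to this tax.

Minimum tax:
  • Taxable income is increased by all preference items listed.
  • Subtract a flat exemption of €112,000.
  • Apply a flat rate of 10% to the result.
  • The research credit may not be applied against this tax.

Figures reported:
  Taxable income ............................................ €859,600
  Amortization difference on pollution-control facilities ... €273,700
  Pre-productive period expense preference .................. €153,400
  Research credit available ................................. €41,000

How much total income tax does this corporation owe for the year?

Minimum tax:
  Adjusted income: €859,600 + €273,700 + €153,400 = €1,286,700
  Less exemption €112,000 → base €1,174,700
  €1,174,700 × 10% = €117,470

Regular tax:
  €451,000 × 8% = €36,080
  €238,000 × 22% = €52,360
  €170,600 × 34% = €58,004
  → €146,444
  Less research credit €41,000 → €105,444

€117,470 > €105,444, so the minimum tax is the binding amount.

€117,470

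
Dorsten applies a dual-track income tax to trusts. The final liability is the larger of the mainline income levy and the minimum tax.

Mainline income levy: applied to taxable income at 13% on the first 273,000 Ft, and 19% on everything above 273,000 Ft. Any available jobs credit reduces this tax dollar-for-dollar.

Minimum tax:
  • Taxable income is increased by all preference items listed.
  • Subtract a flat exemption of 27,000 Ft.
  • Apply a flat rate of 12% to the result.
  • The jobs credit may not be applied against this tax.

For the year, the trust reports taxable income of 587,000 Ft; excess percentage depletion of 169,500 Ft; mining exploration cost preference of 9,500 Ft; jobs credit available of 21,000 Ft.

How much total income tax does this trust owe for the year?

88,680 Ft

Mainline income levy:
  273,000 Ft × 13% = 35,490 Ft
  314,000 Ft × 19% = 59,660 Ft
  → 95,150 Ft
  Less jobs credit 21,000 Ft → 74,150 Ft

Minimum tax:
  Adjusted income: 587,000 Ft + 169,500 Ft + 9,500 Ft = 766,000 Ft
  Less exemption 27,000 Ft → base 739,000 Ft
  739,000 Ft × 12% = 88,680 Ft

88,680 Ft > 74,150 Ft, so the minimum tax is the binding amount.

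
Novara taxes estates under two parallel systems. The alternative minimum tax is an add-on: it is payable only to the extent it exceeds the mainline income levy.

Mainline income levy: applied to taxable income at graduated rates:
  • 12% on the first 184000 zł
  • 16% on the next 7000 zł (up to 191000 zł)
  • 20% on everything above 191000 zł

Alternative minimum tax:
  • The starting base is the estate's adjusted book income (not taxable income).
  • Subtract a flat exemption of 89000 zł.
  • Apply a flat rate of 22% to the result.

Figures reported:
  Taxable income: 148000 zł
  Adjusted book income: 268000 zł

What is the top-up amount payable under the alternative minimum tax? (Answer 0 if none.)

Alternative minimum tax:
  Base (adjusted book income): 268000 zł
  Less exemption 89000 zł → base 179000 zł
  179000 zł × 22% = 39380 zł

Mainline income levy:
  148000 zł × 12% = 17760 zł

Excess of alternative minimum tax over mainline income levy: 39380 zł − 17760 zł = 21620 zł.

21620 zł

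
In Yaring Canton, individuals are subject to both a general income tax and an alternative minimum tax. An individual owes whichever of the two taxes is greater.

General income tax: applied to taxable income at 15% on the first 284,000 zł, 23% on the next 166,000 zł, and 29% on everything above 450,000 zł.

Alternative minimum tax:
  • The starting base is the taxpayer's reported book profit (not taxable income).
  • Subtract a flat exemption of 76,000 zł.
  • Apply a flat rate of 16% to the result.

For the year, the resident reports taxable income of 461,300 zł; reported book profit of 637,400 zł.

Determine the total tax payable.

89,824 zł

General income tax:
  284,000 zł × 15% = 42,600 zł
  166,000 zł × 23% = 38,180 zł
  11,300 zł × 29% = 3,277 zł
  → 84,057 zł

Alternative minimum tax:
  Base (reported book profit): 637,400 zł
  Less exemption 76,000 zł → base 561,400 zł
  561,400 zł × 16% = 89,824 zł

89,824 zł > 84,057 zł, so the alternative minimum tax is the binding amount.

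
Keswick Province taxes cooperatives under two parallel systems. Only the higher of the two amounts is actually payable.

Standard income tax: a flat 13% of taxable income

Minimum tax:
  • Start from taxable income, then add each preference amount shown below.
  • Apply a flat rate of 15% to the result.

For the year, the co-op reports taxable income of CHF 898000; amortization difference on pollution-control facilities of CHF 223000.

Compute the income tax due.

CHF 168150

Minimum tax:
  Adjusted income: CHF 898000 + CHF 223000 = CHF 1121000
  CHF 1121000 × 15% = CHF 168150

Standard income tax:
  CHF 898000 × 13% = CHF 116740

CHF 168150 > CHF 116740, so the minimum tax is the binding amount.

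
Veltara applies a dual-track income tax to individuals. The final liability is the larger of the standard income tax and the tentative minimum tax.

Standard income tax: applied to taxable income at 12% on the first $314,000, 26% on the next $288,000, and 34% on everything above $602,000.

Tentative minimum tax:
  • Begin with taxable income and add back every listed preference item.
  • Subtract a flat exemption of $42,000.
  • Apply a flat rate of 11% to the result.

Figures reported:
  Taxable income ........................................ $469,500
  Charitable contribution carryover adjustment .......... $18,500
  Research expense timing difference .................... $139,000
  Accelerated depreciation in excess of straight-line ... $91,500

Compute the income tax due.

$78,110

Tentative minimum tax:
  Adjusted income: $469,500 + $18,500 + $139,000 + $91,500 = $718,500
  Less exemption $42,000 → base $676,500
  $676,500 × 11% = $74,415

Standard income tax:
  $314,000 × 12% = $37,680
  $155,500 × 26% = $40,430
  → $78,110

$78,110 > $74,415, so the standard income tax governs.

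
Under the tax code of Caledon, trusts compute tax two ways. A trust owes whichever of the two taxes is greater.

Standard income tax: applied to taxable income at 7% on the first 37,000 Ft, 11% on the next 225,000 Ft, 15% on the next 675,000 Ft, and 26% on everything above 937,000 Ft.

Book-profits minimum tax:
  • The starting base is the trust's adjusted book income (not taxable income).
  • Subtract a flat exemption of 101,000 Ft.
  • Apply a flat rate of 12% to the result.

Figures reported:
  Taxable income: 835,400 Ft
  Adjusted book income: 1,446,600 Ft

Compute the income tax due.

Standard income tax:
  37,000 Ft × 7% = 2,590 Ft
  225,000 Ft × 11% = 24,750 Ft
  573,400 Ft × 15% = 86,010 Ft
  → 113,350 Ft

Book-profits minimum tax:
  Base (adjusted book income): 1,446,600 Ft
  Less exemption 101,000 Ft → base 1,345,600 Ft
  1,345,600 Ft × 12% = 161,472 Ft

161,472 Ft > 113,350 Ft, so the book-profits minimum tax is the binding amount.

161,472 Ft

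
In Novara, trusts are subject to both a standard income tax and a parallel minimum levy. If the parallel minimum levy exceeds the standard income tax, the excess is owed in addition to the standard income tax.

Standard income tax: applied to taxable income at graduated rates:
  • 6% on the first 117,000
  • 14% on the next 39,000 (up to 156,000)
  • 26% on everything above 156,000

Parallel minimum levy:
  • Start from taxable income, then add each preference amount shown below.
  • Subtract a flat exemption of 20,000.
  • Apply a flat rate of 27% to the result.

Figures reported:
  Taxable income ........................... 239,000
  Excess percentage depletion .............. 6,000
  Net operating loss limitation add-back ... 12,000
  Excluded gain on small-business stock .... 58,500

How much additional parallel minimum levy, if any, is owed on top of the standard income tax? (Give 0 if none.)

Parallel minimum levy:
  Adjusted income: 239,000 + 6,000 + 12,000 + 58,500 = 315,500
  Less exemption 20,000 → base 295,500
  295,500 × 27% = 79,785

Standard income tax:
  117,000 × 6% = 7,020
  39,000 × 14% = 5,460
  83,000 × 26% = 21,580
  → 34,060

Excess of parallel minimum levy over standard income tax: 79,785 − 34,060 = 45,725.

45,725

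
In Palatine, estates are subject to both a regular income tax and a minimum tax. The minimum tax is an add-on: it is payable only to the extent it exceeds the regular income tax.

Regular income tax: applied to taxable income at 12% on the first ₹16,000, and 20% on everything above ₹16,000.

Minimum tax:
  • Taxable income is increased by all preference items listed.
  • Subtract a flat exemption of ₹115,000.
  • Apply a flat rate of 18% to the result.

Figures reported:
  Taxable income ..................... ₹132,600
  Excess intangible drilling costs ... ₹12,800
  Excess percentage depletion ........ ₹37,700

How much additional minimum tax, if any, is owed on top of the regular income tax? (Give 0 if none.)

Regular income tax:
  ₹16,000 × 12% = ₹1,920
  ₹116,600 × 20% = ₹23,320
  → ₹25,240

Minimum tax:
  Adjusted income: ₹132,600 + ₹12,800 + ₹37,700 = ₹183,100
  Less exemption ₹115,000 → base ₹68,100
  ₹68,100 × 18% = ₹12,258

₹12,258 ≤ ₹25,240, so no add-on is due.

₹0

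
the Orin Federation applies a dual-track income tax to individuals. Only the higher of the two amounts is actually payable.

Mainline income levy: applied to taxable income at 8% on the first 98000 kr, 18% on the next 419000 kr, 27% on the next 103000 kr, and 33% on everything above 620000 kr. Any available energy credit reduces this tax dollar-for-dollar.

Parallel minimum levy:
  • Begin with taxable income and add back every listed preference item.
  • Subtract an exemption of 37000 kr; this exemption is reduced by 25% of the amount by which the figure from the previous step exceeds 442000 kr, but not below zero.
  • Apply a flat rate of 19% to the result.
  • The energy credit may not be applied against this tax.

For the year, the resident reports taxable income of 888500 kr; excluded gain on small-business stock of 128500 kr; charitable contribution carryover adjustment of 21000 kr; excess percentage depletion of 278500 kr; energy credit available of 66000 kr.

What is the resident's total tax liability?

Parallel minimum levy:
  Adjusted income: 888500 kr + 128500 kr + 21000 kr + 278500 kr = 1316500 kr
  Exemption: 25% × (1316500 kr − 442000 kr) = 218625 kr ≥ 37000 kr, so the exemption is fully phased out
  Base: 1316500 kr − 0 kr = 1316500 kr
  1316500 kr × 19% = 250135 kr

Mainline income levy:
  98000 kr × 8% = 7840 kr
  419000 kr × 18% = 75420 kr
  103000 kr × 27% = 27810 kr
  268500 kr × 33% = 88605 kr
  → 199675 kr
  Less energy credit 66000 kr → 133675 kr

250135 kr > 133675 kr, so the parallel minimum levy is the binding amount.

250135 kr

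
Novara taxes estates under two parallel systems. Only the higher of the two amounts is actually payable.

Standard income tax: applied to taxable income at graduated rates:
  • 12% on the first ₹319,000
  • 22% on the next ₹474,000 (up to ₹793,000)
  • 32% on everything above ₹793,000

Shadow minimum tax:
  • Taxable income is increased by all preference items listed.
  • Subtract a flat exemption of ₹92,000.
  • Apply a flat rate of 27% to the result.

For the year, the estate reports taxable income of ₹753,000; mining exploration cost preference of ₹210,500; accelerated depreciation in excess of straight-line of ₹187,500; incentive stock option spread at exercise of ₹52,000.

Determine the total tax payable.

₹299,970

Standard income tax:
  ₹319,000 × 12% = ₹38,280
  ₹434,000 × 22% = ₹95,480
  → ₹133,760

Shadow minimum tax:
  Adjusted income: ₹753,000 + ₹210,500 + ₹187,500 + ₹52,000 = ₹1,203,000
  Less exemption ₹92,000 → base ₹1,111,000
  ₹1,111,000 × 27% = ₹299,970

₹299,970 > ₹133,760, so the shadow minimum tax is the binding amount.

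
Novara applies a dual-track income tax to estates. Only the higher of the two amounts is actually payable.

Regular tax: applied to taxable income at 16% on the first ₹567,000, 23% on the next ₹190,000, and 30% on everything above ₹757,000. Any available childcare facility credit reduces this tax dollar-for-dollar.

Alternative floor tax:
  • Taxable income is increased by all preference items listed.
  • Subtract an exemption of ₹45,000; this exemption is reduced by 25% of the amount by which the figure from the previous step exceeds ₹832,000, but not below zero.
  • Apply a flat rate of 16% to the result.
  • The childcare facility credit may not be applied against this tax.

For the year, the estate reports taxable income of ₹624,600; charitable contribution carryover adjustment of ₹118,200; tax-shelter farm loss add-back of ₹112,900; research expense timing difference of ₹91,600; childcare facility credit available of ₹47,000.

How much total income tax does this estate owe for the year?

Alternative floor tax:
  Adjusted income: ₹624,600 + ₹118,200 + ₹112,900 + ₹91,600 = ₹947,300
  Exemption: ₹45,000 − 25% × (₹947,300 − ₹832,000) = ₹45,000 − ₹28,825 = ₹16,175
  Base: ₹947,300 − ₹16,175 = ₹931,125
  ₹931,125 × 16% = ₹148,980

Regular tax:
  ₹567,000 × 16% = ₹90,720
  ₹57,600 × 23% = ₹13,248
  → ₹103,968
  Less childcare facility credit ₹47,000 → ₹56,968

₹148,980 > ₹56,968, so the alternative floor tax is the binding amount.

₹148,980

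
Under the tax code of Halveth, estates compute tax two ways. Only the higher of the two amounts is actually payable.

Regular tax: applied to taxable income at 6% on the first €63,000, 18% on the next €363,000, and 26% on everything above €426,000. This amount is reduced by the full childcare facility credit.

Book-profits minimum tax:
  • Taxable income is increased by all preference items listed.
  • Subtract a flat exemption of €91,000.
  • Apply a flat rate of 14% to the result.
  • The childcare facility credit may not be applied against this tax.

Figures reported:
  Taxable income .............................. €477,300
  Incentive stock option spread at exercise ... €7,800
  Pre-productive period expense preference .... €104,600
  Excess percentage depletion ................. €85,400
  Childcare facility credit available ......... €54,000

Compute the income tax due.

€81,774

Regular tax:
  €63,000 × 6% = €3,780
  €363,000 × 18% = €65,340
  €51,300 × 26% = €13,338
  → €82,458
  Less childcare facility credit €54,000 → €28,458

Book-profits minimum tax:
  Adjusted income: €477,300 + €7,800 + €104,600 + €85,400 = €675,100
  Less exemption €91,000 → base €584,100
  €584,100 × 14% = €81,774

€81,774 > €28,458, so the book-profits minimum tax is the binding amount.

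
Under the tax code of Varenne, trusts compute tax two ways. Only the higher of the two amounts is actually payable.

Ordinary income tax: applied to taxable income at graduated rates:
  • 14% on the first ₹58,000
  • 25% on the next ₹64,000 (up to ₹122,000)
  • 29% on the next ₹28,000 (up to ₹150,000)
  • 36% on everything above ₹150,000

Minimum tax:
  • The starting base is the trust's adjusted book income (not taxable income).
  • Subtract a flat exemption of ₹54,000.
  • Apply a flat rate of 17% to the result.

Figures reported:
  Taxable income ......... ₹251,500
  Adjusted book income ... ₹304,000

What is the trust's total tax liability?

₹68,780

Minimum tax:
  Base (adjusted book income): ₹304,000
  Less exemption ₹54,000 → base ₹250,000
  ₹250,000 × 17% = ₹42,500

Ordinary income tax:
  ₹58,000 × 14% = ₹8,120
  ₹64,000 × 25% = ₹16,000
  ₹28,000 × 29% = ₹8,120
  ₹101,500 × 36% = ₹36,540
  → ₹68,780

₹68,780 > ₹42,500, so the ordinary income tax governs.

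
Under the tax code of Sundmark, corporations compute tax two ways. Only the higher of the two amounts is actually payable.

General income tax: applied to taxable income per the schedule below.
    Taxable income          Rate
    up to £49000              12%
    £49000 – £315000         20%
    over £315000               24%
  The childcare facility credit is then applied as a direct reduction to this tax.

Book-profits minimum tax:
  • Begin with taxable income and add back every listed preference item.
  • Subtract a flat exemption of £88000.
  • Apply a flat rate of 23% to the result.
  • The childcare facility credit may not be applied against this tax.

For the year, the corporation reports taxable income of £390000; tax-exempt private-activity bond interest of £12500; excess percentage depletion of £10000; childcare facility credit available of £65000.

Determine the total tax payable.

£74635

Book-profits minimum tax:
  Adjusted income: £390000 + £12500 + £10000 = £412500
  Less exemption £88000 → base £324500
  £324500 × 23% = £74635

General income tax:
  £49000 × 12% = £5880
  £266000 × 20% = £53200
  £75000 × 24% = £18000
  → £77080
  Less childcare facility credit £65000 → £12080

£74635 > £12080, so the book-profits minimum tax is the binding amount.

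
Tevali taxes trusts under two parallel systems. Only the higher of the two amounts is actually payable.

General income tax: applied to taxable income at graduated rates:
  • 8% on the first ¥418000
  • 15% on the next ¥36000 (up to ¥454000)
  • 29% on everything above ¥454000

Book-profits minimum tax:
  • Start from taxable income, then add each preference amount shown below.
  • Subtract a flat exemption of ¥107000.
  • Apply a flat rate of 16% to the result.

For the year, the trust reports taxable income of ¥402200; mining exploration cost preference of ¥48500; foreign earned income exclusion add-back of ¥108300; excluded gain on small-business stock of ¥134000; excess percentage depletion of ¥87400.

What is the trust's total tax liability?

¥107744

Book-profits minimum tax:
  Adjusted income: ¥402200 + ¥48500 + ¥108300 + ¥134000 + ¥87400 = ¥780400
  Less exemption ¥107000 → base ¥673400
  ¥673400 × 16% = ¥107744

General income tax:
  ¥402200 × 8% = ¥32176

¥107744 > ¥32176, so the book-profits minimum tax is the binding amount.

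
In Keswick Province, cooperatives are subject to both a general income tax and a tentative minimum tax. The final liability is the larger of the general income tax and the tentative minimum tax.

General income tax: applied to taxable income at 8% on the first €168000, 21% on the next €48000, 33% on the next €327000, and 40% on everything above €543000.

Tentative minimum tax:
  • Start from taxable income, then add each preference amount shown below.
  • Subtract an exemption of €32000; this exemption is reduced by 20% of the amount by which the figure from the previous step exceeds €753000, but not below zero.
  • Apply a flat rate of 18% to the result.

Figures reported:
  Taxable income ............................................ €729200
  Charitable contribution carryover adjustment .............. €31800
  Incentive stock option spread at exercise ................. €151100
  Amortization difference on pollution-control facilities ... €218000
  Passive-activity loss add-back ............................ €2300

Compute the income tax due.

€205910

Tentative minimum tax:
  Adjusted income: €729200 + €31800 + €151100 + €218000 + €2300 = €1132400
  Exemption: 20% × (€1132400 − €753000) = €75880 ≥ €32000, so the exemption is fully phased out
  Base: €1132400 − €0 = €1132400
  €1132400 × 18% = €203832

General income tax:
  €168000 × 8% = €13440
  €48000 × 21% = €10080
  €327000 × 33% = €107910
  €186200 × 40% = €74480
  → €205910

€205910 > €203832, so the general income tax governs.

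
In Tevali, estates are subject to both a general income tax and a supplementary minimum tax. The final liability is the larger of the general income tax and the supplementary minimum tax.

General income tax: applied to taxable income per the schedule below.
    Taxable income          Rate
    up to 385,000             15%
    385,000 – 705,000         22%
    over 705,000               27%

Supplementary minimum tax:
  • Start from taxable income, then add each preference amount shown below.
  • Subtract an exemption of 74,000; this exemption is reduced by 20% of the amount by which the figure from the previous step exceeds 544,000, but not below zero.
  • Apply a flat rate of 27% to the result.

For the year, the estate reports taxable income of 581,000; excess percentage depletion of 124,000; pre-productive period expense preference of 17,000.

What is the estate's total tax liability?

General income tax:
  385,000 × 15% = 57,750
  196,000 × 22% = 43,120
  → 100,870

Supplementary minimum tax:
  Adjusted income: 581,000 + 124,000 + 17,000 = 722,000
  Exemption: 74,000 − 20% × (722,000 − 544,000) = 74,000 − 35,600 = 38,400
  Base: 722,000 − 38,400 = 683,600
  683,600 × 27% = 184,572

184,572 > 100,870, so the supplementary minimum tax is the binding amount.

184,572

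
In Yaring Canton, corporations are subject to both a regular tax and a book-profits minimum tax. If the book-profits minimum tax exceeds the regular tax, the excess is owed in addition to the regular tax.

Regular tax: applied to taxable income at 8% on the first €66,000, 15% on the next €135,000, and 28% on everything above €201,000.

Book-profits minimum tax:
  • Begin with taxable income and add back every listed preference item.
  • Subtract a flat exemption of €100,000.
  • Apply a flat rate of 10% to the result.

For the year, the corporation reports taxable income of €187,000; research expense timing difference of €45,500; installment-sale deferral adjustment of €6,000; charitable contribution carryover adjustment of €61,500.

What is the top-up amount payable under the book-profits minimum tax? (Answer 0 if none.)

€0

Regular tax:
  €66,000 × 8% = €5,280
  €121,000 × 15% = €18,150
  → €23,430

Book-profits minimum tax:
  Adjusted income: €187,000 + €45,500 + €6,000 + €61,500 = €300,000
  Less exemption €100,000 → base €200,000
  €200,000 × 10% = €20,000

€20,000 ≤ €23,430, so no add-on is due.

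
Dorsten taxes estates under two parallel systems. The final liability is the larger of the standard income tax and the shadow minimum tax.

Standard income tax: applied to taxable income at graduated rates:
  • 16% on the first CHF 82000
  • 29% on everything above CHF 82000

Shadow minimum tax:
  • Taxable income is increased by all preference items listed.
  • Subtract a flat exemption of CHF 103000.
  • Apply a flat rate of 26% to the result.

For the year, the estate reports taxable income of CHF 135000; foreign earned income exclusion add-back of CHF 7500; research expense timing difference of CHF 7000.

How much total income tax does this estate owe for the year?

CHF 28490

Shadow minimum tax:
  Adjusted income: CHF 135000 + CHF 7500 + CHF 7000 = CHF 149500
  Less exemption CHF 103000 → base CHF 46500
  CHF 46500 × 26% = CHF 12090

Standard income tax:
  CHF 82000 × 16% = CHF 13120
  CHF 53000 × 29% = CHF 15370
  → CHF 28490

CHF 28490 > CHF 12090, so the standard income tax governs.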